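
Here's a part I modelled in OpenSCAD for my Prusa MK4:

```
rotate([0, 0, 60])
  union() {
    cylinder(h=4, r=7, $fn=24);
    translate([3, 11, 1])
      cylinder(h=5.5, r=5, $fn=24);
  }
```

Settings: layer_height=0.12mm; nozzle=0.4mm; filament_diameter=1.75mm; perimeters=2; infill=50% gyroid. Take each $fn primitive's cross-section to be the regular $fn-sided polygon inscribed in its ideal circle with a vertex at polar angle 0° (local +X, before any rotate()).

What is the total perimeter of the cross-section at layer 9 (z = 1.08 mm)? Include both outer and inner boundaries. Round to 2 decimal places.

At z = 1.08 mm: the cylinder: section is a regular 24-gon, circumradius r=7 (perimeter = 2·24·7.000·sin(180°/24) = 43.86 mm); the cylinder at (3, 11): section is a regular 24-gon, circumradius r=5 (perimeter = 2·24·5.000·sin(180°/24) = 31.33 mm); Taking the union: the regions partially overlap (shared area 1.23 mm²), so the edge portions inside another operand are dropped and the merged outline is re-measured after clipping — boundary = 67.99 mm; (whole slice rotated 60° about Z — lengths, areas and connectivity unchanged). Overall, the cross-section is a single solid region. Total boundary length (outer) = 67.99 mm.

67.99 mm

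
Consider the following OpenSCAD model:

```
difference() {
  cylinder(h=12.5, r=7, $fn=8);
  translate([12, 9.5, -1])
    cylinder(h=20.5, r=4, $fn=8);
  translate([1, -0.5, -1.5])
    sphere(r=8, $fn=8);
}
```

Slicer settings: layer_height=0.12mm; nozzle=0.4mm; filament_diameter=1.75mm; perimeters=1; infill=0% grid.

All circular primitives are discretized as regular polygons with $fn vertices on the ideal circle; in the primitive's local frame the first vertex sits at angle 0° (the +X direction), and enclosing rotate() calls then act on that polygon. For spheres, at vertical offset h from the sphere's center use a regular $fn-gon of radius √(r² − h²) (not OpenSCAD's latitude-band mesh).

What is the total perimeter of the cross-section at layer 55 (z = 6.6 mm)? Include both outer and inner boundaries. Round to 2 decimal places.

42.86 mm

At z = 6.6 mm: the r=7 cylinder gives a regular 8-gon of circumradius 7 (constant along its height) (perimeter = 2·8·7.000·sin(180°/8) = 42.86 mm); the cylinder at (12, 9.5): section is a regular 8-gon, circumradius r=4 (perimeter = 2·8·4.000·sin(180°/8) = 24.49 mm); the sphere at (1, -0.5) does not reach this height (|z−center|=8.100 > r=8); Taking the first minus the rest: starting from the r=7 cylinder, the r=4 cylinder at (12, 9.5) misses the remaining region (no effect) — boundary = 42.86 mm. Overall, the cross-section is a single solid region. Total boundary length (outer) = 42.86 mm.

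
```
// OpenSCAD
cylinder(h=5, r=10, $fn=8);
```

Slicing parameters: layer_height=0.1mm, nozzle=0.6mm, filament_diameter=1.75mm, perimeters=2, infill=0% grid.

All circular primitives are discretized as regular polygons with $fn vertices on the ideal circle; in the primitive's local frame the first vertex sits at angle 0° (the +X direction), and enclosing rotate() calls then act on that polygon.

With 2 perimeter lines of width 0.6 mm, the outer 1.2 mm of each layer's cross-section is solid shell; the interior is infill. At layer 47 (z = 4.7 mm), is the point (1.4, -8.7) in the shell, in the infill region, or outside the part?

shell

At z = 4.7 mm: the r=10 cylinder gives a regular 8-gon of circumradius 10 (constant along its height). Overall, the cross-section is a single solid region. The nearest boundary edge runs (-0.00, -10.00)→(7.07, -7.07); distance from the point to it = 0.67 mm. The point is inside the cross-section, 0.67 mm from the nearest boundary — within the 1.2 mm shell band (2 × 0.6).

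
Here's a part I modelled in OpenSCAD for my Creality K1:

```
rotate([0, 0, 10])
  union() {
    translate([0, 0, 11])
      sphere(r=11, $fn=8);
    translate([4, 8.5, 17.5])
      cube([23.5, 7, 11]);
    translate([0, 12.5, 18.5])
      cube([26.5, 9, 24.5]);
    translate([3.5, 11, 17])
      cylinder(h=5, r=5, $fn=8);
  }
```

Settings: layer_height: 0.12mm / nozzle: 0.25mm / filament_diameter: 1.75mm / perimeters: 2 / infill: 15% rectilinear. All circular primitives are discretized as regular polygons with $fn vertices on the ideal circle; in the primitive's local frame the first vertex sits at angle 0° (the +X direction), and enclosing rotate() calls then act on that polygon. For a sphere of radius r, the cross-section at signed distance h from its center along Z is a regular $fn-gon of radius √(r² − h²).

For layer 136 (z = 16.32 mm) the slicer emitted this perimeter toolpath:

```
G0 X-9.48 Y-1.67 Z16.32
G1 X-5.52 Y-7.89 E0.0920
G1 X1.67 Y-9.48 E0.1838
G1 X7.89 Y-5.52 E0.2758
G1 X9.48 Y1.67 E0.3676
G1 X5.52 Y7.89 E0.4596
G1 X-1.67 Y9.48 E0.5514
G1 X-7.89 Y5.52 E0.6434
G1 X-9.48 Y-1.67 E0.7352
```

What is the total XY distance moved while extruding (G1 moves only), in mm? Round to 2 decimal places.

58.95 mm

Sum the Euclidean lengths of each G1 segment: total = 58.95 mm.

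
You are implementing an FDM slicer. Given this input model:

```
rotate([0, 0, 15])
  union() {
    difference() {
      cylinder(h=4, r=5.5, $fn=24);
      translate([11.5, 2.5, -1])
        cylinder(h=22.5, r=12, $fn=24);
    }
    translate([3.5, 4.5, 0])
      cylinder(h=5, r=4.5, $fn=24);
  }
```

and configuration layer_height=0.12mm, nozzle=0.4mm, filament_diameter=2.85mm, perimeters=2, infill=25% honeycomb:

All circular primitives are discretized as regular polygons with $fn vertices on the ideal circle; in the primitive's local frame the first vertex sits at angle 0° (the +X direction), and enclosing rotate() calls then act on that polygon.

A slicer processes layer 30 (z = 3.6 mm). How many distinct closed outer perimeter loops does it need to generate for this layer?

1

At z = 3.6 mm: the r=5.5 cylinder gives a regular 24-gon of circumradius 5.5 (constant along its height); the cylinder at (11.5, 2.5): section is a regular 24-gon, circumradius r=12; Subtracting the remaining from the first: starting from the r=5.5 cylinder, the r=12 cylinder at (11.5, 2.5) partially overlaps it — only the 44.11 mm² overlap (of its 447.24 mm²) is removed, clipping the outline — 1 connected region; the r=4.5 cylinder at (3.5, 4.5) gives a regular 24-gon of circumradius 4.5 (constant along its height); Combining (union): the regions partially overlap (shared area 1.61 mm²), so overlapping operands fuse into one piece — 1 connected region; (whole slice rotated 15° about Z — lengths, areas and connectivity unchanged). The result has 1 disconnected region.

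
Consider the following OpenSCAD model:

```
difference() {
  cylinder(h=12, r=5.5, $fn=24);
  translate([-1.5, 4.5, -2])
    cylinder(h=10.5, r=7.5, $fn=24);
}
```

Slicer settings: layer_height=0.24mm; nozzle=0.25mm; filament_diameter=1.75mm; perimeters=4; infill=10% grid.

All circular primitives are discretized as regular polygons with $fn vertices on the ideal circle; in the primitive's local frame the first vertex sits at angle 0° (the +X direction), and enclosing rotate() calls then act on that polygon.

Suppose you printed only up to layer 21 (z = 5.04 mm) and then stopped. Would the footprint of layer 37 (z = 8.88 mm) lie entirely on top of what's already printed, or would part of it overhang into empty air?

part overhangs

Compare the two slices. At z = 5.04: the cylinder: section is a regular 24-gon, circumradius r=5.5 (area = (24/2)·5.500²·sin(360°/24) = 93.95 mm²); the r=7.5 cylinder at (-1.5, 4.5) gives a regular 24-gon of circumradius 7.5 (constant along its height) (area = (24/2)·7.500²·sin(360°/24) = 174.70 mm²); Subtracting the remaining from the first: starting from the r=5.5 cylinder (93.95 mm²), the r=7.5 cylinder at (-1.5, 4.5) partially overlaps it — only the 68.60 mm² overlap (of its 174.70 mm²) is removed, clipping the outline — area = 25.36 mm². At z = 8.88: the r=5.5 cylinder gives a regular 24-gon of circumradius 5.5 (constant along its height) (area = (24/2)·5.500²·sin(360°/24) = 93.95 mm²); the cylinder at (-1.5, 4.5) is absent (z outside [-2, 8.5]); Subtracting the remaining from the first: none of the subtracted shapes is present at this height, so the r=5.5 cylinder is unchanged — area = 93.95 mm². Checking containment: at z = 8.88 the cross-section extends beyond the z = 5.04 cross-section by about 68.60 mm².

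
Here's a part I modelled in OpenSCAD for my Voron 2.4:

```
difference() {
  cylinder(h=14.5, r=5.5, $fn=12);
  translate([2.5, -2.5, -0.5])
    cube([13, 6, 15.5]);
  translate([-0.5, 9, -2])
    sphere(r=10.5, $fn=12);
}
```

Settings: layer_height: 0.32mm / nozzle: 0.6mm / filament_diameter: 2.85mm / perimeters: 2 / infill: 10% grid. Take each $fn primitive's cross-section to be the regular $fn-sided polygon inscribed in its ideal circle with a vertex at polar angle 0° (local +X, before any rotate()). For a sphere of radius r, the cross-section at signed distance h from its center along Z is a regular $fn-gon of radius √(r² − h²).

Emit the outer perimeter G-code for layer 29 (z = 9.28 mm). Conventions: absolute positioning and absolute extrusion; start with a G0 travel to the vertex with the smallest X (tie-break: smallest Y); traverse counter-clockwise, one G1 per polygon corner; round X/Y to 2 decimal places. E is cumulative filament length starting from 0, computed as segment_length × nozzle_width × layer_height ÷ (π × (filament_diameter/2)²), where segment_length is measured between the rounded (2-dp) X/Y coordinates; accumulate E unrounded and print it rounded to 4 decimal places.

At z = 9.28 mm: the r=5.5 cylinder gives a regular 12-gon of circumradius 5.5 (constant along its height); the 13×6 cube at (2.5, -2.5) contributes its full rectangle; the sphere at (-0.5, 9) does not reach this height (|z−center|=11.280 > r=10.5); Taking the first minus the rest: starting from the r=5.5 cylinder, the 13×6 cube at (2.5, -2.5) partially overlaps it — only the 15.32 mm² overlap (of its 78.00 mm²) is removed, clipping the outline — 1 connected region. The outline is a single polygon with 14 vertices. Extrusion per mm of travel: 0.6 × 0.32 / (π × 1.425²) = 0.030097. Accumulating E over each segment gives final E = 1.1285.

G0 X-5.50 Y0.00 Z9.28
G1 X-4.76 Y-2.75 E0.0857
G1 X-2.75 Y-4.76 E0.1713
G1 X0.00 Y-5.50 E0.2570
G1 X2.75 Y-4.76 E0.3427
G1 X4.76 Y-2.75 E0.4282
G1 X4.83 Y-2.50 E0.4361
G1 X2.50 Y-2.50 E0.5062
G1 X2.50 Y3.50 E0.6868
G1 X4.01 Y3.50 E0.7322
G1 X2.75 Y4.76 E0.7858
G1 X0.00 Y5.50 E0.8715
G1 X-2.75 Y4.76 E0.9573
G1 X-4.76 Y2.75 E1.0428
G1 X-5.50 Y0.00 E1.1285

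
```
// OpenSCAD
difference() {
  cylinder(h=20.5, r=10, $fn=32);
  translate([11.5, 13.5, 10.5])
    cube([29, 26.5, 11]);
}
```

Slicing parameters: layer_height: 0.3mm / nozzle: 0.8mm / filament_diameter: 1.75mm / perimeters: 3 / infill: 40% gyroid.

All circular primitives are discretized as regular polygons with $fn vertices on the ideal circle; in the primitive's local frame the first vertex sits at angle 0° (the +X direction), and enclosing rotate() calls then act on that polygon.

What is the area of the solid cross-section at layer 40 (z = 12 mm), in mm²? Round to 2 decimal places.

312.14 mm²

At z = 12 mm: the cylinder: section is a regular 32-gon, circumradius r=10 (area = (32/2)·10.000²·sin(360°/32) = 312.14 mm²); the 29×26.5 cube at (11.5, 13.5) contributes its full rectangle (area 768.50 mm²); Subtracting the remaining from the first: starting from the r=10 cylinder (312.14 mm²), the 29×26.5 cube at (11.5, 13.5) misses the remaining region (no effect) — area = 312.14 mm². Overall, the cross-section is a single solid region. Net area = 312.14 mm².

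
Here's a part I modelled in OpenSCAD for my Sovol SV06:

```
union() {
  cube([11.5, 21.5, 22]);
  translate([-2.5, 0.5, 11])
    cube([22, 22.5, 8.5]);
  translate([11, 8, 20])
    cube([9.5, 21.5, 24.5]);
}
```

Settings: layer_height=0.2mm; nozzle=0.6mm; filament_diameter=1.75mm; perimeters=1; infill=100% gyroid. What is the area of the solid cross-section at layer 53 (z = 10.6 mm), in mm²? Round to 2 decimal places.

247.25 mm²

At z = 10.6 mm: the cube is present — its section is the full 11.5×21.5 rectangle (area 247.25 mm²); the cube at (-2.5, 0.5) is not intersected at this z (z outside [11, 19.5]); the cube at (11, 8) is not intersected at this z (z outside [20, 44.5]); Merging all regions: only the 11.5×21.5 cube is present, so the union is just that shape — area = 247.25 mm². Overall, the cross-section is a single solid region. Net area = 247.25 mm².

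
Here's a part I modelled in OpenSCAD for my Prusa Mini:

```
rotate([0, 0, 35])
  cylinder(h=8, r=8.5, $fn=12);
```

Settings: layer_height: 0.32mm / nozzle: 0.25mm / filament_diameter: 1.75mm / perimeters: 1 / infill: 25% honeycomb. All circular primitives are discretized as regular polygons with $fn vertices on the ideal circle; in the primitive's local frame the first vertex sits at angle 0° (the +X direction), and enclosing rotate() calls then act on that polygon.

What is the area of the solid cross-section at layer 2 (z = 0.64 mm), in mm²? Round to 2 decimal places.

216.75 mm²

At z = 0.64 mm: the r=8.5 cylinder gives a regular 12-gon of circumradius 8.5 (constant along its height) (area = (12/2)·8.500²·sin(360°/12) = 216.75 mm²); (whole slice rotated 35° about Z — lengths, areas and connectivity unchanged). Overall, the cross-section is a single solid region. Net area = 216.75 mm².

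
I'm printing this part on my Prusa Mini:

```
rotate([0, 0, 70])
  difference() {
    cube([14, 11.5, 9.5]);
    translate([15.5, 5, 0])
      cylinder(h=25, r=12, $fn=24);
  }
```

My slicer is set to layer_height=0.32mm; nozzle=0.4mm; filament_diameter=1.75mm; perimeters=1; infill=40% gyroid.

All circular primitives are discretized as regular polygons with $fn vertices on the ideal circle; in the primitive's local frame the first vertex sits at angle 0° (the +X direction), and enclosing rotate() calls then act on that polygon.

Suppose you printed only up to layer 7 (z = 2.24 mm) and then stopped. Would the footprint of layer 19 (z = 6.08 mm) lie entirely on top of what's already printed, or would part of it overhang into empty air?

Compare the two slices. At z = 2.24: the cube (footprint 14×11.5) is included at this height (area 161.00 mm²); the cylinder at (15.5, 5): section is a regular 24-gon, circumradius r=12 (area = (24/2)·12.000²·sin(360°/24) = 447.24 mm²); Subtracting the remaining from the first: starting from the 14×11.5 cube (161.00 mm²), the r=12 cylinder at (15.5, 5) partially overlaps it — only the 114.14 mm² overlap (of its 447.24 mm²) is removed, clipping the outline — area = 46.86 mm²; (rotated 70° about Z; rotation is an isometry so areas/perimeters/island counts are preserved). At z = 6.08: the cube (footprint 14×11.5) is included at this height (area 161.00 mm²); the r=12 cylinder at (15.5, 5) contributes a regular 24-gon of circumradius 12 (area = (24/2)·12.000²·sin(360°/24) = 447.24 mm²); Taking the first minus the rest: starting from the 14×11.5 cube (161.00 mm²), the r=12 cylinder at (15.5, 5) partially overlaps it — only the 114.14 mm² overlap (of its 447.24 mm²) is removed, clipping the outline — area = 46.86 mm²; (whole slice rotated 70° about Z — lengths, areas and connectivity unchanged). Checking containment: the cross-section at z = 6.08 is a subset of the cross-section at z = 2.24.

entirely on top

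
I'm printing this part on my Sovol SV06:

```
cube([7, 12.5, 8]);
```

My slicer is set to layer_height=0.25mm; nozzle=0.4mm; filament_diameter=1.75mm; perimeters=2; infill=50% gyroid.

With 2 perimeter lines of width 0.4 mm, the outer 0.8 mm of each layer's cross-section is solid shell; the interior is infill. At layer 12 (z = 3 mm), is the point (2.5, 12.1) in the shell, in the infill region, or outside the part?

shell

At z = 3 mm: the cube (footprint 7×12.5) is included at this height. Overall, the cross-section is a single solid region. The nearest boundary edge runs (7.00, 12.50)→(0.00, 12.50); distance from the point to it = 0.40 mm. The point is inside the cross-section, 0.40 mm from the nearest boundary — within the 0.8 mm shell band (2 × 0.4).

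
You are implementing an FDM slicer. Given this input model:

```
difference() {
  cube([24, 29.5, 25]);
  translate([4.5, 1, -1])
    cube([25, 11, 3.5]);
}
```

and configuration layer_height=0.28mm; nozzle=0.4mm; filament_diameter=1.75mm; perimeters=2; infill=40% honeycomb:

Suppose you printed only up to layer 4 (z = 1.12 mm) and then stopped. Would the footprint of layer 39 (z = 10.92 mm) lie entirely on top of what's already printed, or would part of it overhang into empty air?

Compare the two slices. At z = 1.12: the cube is present — its section is the full 24×29.5 rectangle (area 708.00 mm²); the 25×11 cube at (4.5, 1) contributes its full rectangle (area 275.00 mm²); Subtracting the remaining from the first: starting from the 24×29.5 cube (708.00 mm²), the 25×11 cube at (4.5, 1) partially overlaps it — only the 214.50 mm² overlap (of its 275.00 mm²) is removed, clipping the outline — area = 493.50 mm². At z = 10.92: the 24×29.5 cube contributes its full rectangle (area 708.00 mm²); the cube at (4.5, 1) is absent (z outside [-1, 2.5]); After the difference (first − rest): none of the subtracted shapes is present at this height, so the 24×29.5 cube is unchanged — area = 708.00 mm². Checking containment: at z = 10.92 the cross-section extends beyond the z = 1.12 cross-section by about 214.50 mm².

part overhangs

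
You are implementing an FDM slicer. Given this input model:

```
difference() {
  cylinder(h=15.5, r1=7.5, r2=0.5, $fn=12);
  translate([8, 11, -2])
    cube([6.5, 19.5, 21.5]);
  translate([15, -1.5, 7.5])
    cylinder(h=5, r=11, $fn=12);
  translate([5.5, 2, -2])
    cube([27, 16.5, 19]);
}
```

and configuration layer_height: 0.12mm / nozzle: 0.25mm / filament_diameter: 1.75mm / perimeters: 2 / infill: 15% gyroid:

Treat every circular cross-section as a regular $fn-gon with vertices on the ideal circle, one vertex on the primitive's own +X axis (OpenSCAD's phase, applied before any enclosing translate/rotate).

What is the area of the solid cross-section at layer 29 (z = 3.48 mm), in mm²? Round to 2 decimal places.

105.44 mm²

At z = 3.48 mm: the cone (r1=7.5→r2=0.5) has section circumradius 5.928 here — a regular 12-gon (area = (12/2)·5.928²·sin(360°/12) = 105.44 mm²); the 6.5×19.5 cube at (8, 11) contributes its full rectangle (area 126.75 mm²); the cylinder at (15, -1.5) is absent (z outside [7.5, 12.5]); the cube at (5.5, 2) is present — its section is the full 27×16.5 rectangle (area 445.50 mm²); After the difference (first − rest): starting from the cone (105.44 mm²), the 6.5×19.5 cube at (8, 11) misses the remaining region (no effect); the 27×16.5 cube at (5.5, 2) misses the remaining region (no effect) — area = 105.44 mm². Overall, the cross-section is a single solid region. Net area = 105.44 mm².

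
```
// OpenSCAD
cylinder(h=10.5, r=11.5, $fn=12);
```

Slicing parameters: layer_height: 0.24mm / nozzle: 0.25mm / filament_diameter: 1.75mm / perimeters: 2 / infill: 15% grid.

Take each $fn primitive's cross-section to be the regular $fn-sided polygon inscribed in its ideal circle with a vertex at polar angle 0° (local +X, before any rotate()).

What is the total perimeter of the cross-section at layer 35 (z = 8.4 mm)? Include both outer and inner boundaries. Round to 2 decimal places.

71.43 mm

At z = 8.4 mm: the r=11.5 cylinder gives a regular 12-gon of circumradius 11.5 (constant along its height) (perimeter = 2·12·11.500·sin(180°/12) = 71.43 mm). Overall, the cross-section is a single solid region. Total boundary length (outer) = 71.43 mm.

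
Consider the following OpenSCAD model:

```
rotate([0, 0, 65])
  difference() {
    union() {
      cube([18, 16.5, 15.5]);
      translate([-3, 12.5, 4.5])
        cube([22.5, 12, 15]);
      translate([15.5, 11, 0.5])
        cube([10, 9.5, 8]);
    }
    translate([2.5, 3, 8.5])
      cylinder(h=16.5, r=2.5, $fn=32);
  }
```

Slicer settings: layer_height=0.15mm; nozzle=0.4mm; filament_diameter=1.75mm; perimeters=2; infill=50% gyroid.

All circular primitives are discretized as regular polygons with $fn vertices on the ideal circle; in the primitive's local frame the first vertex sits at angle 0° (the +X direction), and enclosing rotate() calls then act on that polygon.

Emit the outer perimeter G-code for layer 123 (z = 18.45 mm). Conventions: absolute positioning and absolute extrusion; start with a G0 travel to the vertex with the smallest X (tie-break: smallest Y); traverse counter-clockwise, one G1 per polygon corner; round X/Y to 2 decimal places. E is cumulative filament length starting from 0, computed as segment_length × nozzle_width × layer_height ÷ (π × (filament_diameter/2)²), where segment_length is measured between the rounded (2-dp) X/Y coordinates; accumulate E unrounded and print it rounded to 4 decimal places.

G0 X-23.47 Y7.64 Z18.45
G1 X-12.60 Y2.56 E0.2993
G1 X-3.09 Y22.96 E0.8608
G1 X-13.96 Y28.03 E1.1600
G1 X-23.47 Y7.64 E1.7212

At z = 18.45 mm: the cube is not intersected at this z (z outside [0, 15.5]); the cube at (-3, 12.5) is present — its section is the full 22.5×12 rectangle; the cube at (15.5, 11) is not intersected at this z (z outside [0.5, 8.5]); Taking the union: only the 22.5×12 cube at (-3, 12.5) is present, so the union is just that shape — 1 connected region; the r=2.5 cylinder at (2.5, 3) gives a regular 32-gon of circumradius 2.5 (constant along its height); After the difference (first − rest): starting from that combined region, the r=2.5 cylinder at (2.5, 3) misses the remaining region (no effect) — 1 connected region; (rotated 65° about Z; rotation is an isometry so areas/perimeters/island counts are preserved). The outline is a single polygon with 4 vertices. Extrusion per mm of travel: 0.4 × 0.15 / (π × 0.875²) = 0.024945. Accumulating E over each segment gives final E = 1.7212.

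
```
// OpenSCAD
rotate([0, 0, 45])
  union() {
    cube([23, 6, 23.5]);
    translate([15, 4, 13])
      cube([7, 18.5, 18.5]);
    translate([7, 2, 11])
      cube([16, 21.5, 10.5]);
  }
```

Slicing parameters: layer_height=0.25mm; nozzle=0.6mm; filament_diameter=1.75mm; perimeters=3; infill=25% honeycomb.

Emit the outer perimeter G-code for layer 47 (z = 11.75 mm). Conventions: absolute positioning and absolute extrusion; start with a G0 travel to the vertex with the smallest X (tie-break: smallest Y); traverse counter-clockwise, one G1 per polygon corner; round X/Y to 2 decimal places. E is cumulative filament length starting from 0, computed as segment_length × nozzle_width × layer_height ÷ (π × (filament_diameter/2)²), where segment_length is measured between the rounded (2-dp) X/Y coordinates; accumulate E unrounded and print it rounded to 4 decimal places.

At z = 11.75 mm: the 23×6 cube contributes its full rectangle; the cube at (15, 4) is absent (z outside [13, 31.5]); the 16×21.5 cube at (7, 2) contributes its full rectangle; Taking the union: the regions partially overlap (shared area 64.00 mm²), so overlapping operands fuse into one piece — 1 connected region; (whole slice rotated 45° about Z — lengths, areas and connectivity unchanged). The outline is a single polygon with 6 vertices. Extrusion per mm of travel: 0.6 × 0.25 / (π × 0.875²) = 0.062363. Accumulating E over each segment gives final E = 5.7997.

G0 X-11.67 Y21.57 Z11.75
G1 X0.71 Y9.19 E1.0918
G1 X-4.24 Y4.24 E1.5284
G1 X0.00 Y0.00 E1.9024
G1 X16.26 Y16.26 E3.3364
G1 X-0.35 Y32.88 E4.8017
G1 X-11.67 Y21.57 E5.7997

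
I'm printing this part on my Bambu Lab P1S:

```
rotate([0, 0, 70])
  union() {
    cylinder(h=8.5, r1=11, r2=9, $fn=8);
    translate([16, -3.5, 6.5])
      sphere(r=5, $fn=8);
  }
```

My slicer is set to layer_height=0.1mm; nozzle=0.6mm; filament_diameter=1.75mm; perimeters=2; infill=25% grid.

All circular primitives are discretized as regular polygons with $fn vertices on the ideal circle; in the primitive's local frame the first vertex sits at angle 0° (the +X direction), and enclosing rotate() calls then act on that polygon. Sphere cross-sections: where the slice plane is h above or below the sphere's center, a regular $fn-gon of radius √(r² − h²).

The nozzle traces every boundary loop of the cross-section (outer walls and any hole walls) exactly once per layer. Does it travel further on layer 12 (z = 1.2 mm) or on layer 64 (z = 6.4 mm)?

layer 64 (z = 6.4 mm)

Layer 12 (z = 1.2): the cone (r1=11→r2=9) has section circumradius 10.718 here — a regular 8-gon (perimeter = 2·8·10.718·sin(180°/8) = 65.62 mm); the sphere at (16, -3.5) is not intersected at this z (|z−center|=5.300 > r=5); Merging all regions: only the cone is present, so the union is just that shape — boundary = 65.62 mm; (rotated 70° about Z; rotation is an isometry so areas/perimeters/island counts are preserved). So its perimeter = 65.62 mm. Layer 64 (z = 6.4): the cone (r1=11→r2=9) has section circumradius 9.494 here — a regular 8-gon (perimeter = 2·8·9.494·sin(180°/8) = 58.13 mm); the r=5 sphere at (16, -3.5) contributes a regular 8-gon of circumradius √(5²−0.1²) = 4.999 (perimeter = 2·8·4.999·sin(180°/8) = 30.61 mm); Combining (union): the 2 present regions are separate (no shared area or edge), so areas and boundary lengths simply add and each stays a separate island — boundary = 88.74 mm; (whole slice rotated 70° about Z — lengths, areas and connectivity unchanged). So its perimeter = 88.74 mm. Layer 64 is larger (88.74 vs 65.62 mm).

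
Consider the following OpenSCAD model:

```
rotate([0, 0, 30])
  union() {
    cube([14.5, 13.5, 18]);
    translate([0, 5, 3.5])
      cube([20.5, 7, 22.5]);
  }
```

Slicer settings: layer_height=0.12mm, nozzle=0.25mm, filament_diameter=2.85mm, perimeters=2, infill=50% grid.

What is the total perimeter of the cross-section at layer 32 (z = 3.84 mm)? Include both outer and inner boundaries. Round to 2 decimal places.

68.00 mm

At z = 3.84 mm: the cube is present — its section is the full 14.5×13.5 rectangle (perimeter 56.00 mm); the 20.5×7 cube at (0, 5) contributes its full rectangle (perimeter 55.00 mm); Combining (union): the regions partially overlap (shared area 101.50 mm²), so the edge portions inside another operand are dropped and the merged outline is re-measured after clipping — boundary = 68.00 mm; (rotated 30° about Z; rotation is an isometry so areas/perimeters/island counts are preserved). Overall, the cross-section is a single solid region. Total boundary length (outer) = 68.00 mm.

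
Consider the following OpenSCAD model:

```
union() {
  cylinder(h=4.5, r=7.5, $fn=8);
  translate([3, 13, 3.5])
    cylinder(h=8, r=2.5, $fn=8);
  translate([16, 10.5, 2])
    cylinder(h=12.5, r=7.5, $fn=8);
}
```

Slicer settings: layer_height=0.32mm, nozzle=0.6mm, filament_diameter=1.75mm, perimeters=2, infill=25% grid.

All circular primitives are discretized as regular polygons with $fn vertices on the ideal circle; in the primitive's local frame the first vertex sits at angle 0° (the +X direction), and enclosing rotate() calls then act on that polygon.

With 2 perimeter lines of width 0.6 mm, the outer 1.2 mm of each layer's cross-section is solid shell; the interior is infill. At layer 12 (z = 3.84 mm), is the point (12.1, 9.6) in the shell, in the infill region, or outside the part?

infill

At z = 3.84 mm: the r=7.5 cylinder contributes a regular 8-gon of circumradius 7.5; the r=2.5 cylinder at (3, 13) contributes a regular 8-gon of circumradius 2.5; the r=7.5 cylinder at (16, 10.5) contributes a regular 8-gon of circumradius 7.5; Merging all regions: the 3 present regions are separate (no shared area or edge), so areas and boundary lengths simply add and each stays a separate island — 3 connected regions. Overall, the cross-section has 3 separate islands. The nearest boundary edge runs (10.70, 5.20)→(8.50, 10.50); distance from the point to it = 2.98 mm. (Shell/infill is judged within the island containing the point — the largest one.) The point is inside the cross-section and 2.98 mm from the nearest boundary — more than the 1.2 mm shell width (2 × 0.6), so it's in the infill interior.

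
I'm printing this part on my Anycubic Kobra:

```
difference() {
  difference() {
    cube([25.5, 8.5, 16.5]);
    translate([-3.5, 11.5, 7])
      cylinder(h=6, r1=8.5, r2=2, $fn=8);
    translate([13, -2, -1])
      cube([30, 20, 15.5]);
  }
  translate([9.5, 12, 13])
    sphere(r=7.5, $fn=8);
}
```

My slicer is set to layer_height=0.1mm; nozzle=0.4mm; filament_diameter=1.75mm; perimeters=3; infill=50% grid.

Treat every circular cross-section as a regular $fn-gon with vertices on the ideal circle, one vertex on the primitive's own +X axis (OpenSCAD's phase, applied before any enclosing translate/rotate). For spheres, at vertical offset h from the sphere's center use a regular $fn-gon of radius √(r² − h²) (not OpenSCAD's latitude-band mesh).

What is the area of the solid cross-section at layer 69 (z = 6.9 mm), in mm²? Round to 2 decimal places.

At z = 6.9 mm: the 25.5×8.5 cube contributes its full rectangle (area 216.75 mm²); the cone at (-3.5, 11.5) does not reach this height (z outside [7, 13]); the cube at (13, -2) is present — its section is the full 30×20 rectangle (area 600.00 mm²); After the difference (first − rest): starting from the 25.5×8.5 cube (216.75 mm²), the 30×20 cube at (13, -2) partially overlaps it — only the 106.25 mm² overlap (of its 600.00 mm²) is removed, clipping the outline — area = 110.50 mm²; the sphere at (9.5, 12): section is a regular 8-gon, circumradius = √(r²−h²) = √(7.5²−6.1²) = 4.363 (area = (8/2)·4.363²·sin(360°/8) = 53.85 mm²); After the difference (first − rest): starting from that combined region (110.50 mm²), the r=7.5 sphere at (9.5, 12) partially overlaps it — only the 1.80 mm² overlap (of its 53.85 mm²) is removed, clipping the outline — area = 108.70 mm². Overall, the cross-section is a single solid region. Net area = 108.70 mm².

108.70 mm²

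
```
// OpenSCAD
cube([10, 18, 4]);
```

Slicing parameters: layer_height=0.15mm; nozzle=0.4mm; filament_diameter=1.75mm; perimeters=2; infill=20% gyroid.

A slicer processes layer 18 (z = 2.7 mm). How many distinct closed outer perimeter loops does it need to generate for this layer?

At z = 2.7 mm: the cube (footprint 10×18) is included at this height. The result has 1 disconnected region.

1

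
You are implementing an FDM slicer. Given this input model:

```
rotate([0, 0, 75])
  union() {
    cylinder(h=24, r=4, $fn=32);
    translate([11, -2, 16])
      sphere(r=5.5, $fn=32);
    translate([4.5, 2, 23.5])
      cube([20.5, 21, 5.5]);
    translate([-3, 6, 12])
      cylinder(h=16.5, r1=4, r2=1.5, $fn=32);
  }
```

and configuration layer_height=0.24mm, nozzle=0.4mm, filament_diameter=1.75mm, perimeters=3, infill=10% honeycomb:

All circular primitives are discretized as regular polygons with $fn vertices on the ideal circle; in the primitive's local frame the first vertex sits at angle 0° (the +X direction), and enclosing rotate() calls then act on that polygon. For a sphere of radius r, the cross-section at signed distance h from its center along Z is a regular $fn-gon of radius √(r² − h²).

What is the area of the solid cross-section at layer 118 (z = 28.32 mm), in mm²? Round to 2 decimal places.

At z = 28.32 mm: the cylinder is absent (z outside [0, 24]); the sphere at (11, -2) does not reach this height (|z−center|=12.320 > r=5.5); the cube at (4.5, 2) (footprint 20.5×21) is included at this height (area 430.50 mm²); the cone at (-3, 6) contributes a regular 32-gon of circumradius 1.527 (interpolated between r1=4 and r2=1.5 at t=0.989) (area = (32/2)·1.527²·sin(360°/32) = 7.28 mm²); Merging all regions: the 2 present regions are separate (no shared area or edge), so areas and boundary lengths simply add and each stays a separate island — area = 437.78 mm²; (rotated 75° about Z; rotation is an isometry so areas/perimeters/island counts are preserved). Overall, the cross-section has 2 separate islands. Net area = 437.78 mm².

437.78 mm²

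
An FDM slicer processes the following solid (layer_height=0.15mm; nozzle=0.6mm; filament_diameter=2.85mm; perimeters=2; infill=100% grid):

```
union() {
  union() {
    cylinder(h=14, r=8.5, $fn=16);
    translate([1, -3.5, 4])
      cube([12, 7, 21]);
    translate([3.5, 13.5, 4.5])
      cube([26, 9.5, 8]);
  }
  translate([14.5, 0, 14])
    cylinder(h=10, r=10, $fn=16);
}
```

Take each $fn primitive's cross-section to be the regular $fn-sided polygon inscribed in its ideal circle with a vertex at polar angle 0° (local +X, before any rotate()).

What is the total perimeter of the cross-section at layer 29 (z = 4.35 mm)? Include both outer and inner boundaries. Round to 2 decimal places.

63.46 mm

At z = 4.35 mm: the r=8.5 cylinder gives a regular 16-gon of circumradius 8.5 (constant along its height) (perimeter = 2·16·8.500·sin(180°/16) = 53.06 mm); the 12×7 cube at (1, -3.5) contributes its full rectangle (perimeter 38.00 mm); the cube at (3.5, 13.5) is absent (z outside [4.5, 12.5]); Combining (union): the regions partially overlap (shared area 50.03 mm²), so the edge portions inside another operand are dropped and the merged outline is re-measured after clipping — boundary = 63.46 mm; the cylinder at (14.5, 0) is not intersected at this z (z outside [14, 24]); Taking the union: only that combined region is present, so the union is just that shape — boundary = 63.46 mm. Overall, the cross-section is a single solid region. Total boundary length (outer) = 63.46 mm.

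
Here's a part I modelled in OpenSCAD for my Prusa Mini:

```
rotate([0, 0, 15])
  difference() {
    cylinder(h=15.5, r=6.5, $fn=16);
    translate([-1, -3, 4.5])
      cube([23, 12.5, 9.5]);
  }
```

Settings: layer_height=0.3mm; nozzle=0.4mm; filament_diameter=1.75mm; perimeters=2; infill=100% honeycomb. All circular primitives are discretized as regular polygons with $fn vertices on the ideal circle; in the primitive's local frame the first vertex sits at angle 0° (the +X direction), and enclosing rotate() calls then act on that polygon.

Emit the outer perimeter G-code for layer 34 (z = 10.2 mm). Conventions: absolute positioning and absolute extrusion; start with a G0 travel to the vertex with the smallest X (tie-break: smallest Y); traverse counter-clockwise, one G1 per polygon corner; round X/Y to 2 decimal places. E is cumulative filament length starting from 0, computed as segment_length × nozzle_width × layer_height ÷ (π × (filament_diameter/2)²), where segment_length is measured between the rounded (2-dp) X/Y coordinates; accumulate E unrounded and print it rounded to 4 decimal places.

G0 X-6.44 Y0.85 Z10.20
G1 X-6.28 Y-1.68 E0.1265
G1 X-5.16 Y-3.96 E0.2532
G1 X-3.25 Y-5.63 E0.3798
G1 X-0.85 Y-6.44 E0.5062
G1 X1.68 Y-6.28 E0.6326
G1 X3.96 Y-5.16 E0.7594
G1 X5.63 Y-3.25 E0.8859
G1 X6.25 Y-1.43 E0.9819
G1 X-0.19 Y-3.16 E1.3145
G1 X-2.60 Y5.83 E1.7789
G1 X-3.96 Y5.16 E1.8545
G1 X-5.63 Y3.25 E1.9811
G1 X-6.44 Y0.85 E2.1075

At z = 10.2 mm: the cylinder: section is a regular 16-gon, circumradius r=6.5; the cube at (-1, -3) is present — its section is the full 23×12.5 rectangle; After the difference (first − rest): starting from the r=6.5 cylinder, the 23×12.5 cube at (-1, -3) partially overlaps it — only the 60.28 mm² overlap (of its 287.50 mm²) is removed, clipping the outline — 1 connected region; (rotated 15° about Z; rotation is an isometry so areas/perimeters/island counts are preserved). The outline is a single polygon with 13 vertices. Extrusion per mm of travel: 0.4 × 0.3 / (π × 0.875²) = 0.049890. Accumulating E over each segment gives final E = 2.1075.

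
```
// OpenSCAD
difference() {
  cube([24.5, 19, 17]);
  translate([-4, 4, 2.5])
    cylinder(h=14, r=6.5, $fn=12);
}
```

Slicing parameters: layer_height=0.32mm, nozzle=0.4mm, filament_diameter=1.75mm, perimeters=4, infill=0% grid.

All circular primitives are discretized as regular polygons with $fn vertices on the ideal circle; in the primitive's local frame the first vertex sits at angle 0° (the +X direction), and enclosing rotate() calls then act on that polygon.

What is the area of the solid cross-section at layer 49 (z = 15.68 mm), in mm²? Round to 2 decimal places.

At z = 15.68 mm: the 24.5×19 cube contributes its full rectangle (area 465.50 mm²); the r=6.5 cylinder at (-4, 4) gives a regular 12-gon of circumradius 6.5 (constant along its height) (area = (12/2)·6.500²·sin(360°/12) = 126.75 mm²); After the difference (first − rest): starting from the 24.5×19 cube (465.50 mm²), the r=6.5 cylinder at (-4, 4) partially overlaps it — only the 15.69 mm² overlap (of its 126.75 mm²) is removed, clipping the outline — area = 449.81 mm². Overall, the cross-section is a single solid region. Net area = 449.81 mm².

449.81 mm²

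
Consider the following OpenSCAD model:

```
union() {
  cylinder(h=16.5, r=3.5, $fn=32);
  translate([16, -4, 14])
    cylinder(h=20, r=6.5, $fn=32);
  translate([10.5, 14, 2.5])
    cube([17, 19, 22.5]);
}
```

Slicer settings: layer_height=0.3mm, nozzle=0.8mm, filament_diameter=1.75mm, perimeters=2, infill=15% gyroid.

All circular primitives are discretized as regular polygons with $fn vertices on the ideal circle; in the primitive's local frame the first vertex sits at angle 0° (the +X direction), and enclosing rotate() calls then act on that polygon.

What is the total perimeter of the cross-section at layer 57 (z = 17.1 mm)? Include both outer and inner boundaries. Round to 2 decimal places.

112.78 mm

At z = 17.1 mm: the cylinder does not reach this height (z outside [0, 16.5]); the r=6.5 cylinder at (16, -4) contributes a regular 32-gon of circumradius 6.5 (perimeter = 2·32·6.500·sin(180°/32) = 40.78 mm); the 17×19 cube at (10.5, 14) contributes its full rectangle (perimeter 72.00 mm); Merging all regions: the 2 present regions are separate (no shared area or edge), so areas and boundary lengths simply add and each stays a separate island — boundary = 112.78 mm. Overall, the cross-section has 2 separate islands. Total boundary length (outer) = 112.78 mm.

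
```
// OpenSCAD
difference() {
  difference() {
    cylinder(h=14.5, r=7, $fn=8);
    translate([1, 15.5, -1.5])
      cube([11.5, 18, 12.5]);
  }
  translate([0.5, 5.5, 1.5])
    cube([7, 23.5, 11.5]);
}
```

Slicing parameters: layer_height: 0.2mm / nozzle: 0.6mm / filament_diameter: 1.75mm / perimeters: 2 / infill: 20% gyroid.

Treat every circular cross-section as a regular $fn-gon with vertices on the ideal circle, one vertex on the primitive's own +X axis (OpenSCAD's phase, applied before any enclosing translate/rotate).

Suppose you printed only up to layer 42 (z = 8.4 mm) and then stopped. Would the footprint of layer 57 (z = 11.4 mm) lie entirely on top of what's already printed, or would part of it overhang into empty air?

Compare the two slices. At z = 8.4: the r=7 cylinder gives a regular 8-gon of circumradius 7 (constant along its height) (area = (8/2)·7.000²·sin(360°/8) = 138.59 mm²); the 11.5×18 cube at (1, 15.5) contributes its full rectangle (area 207.00 mm²); After the difference (first − rest): starting from the r=7 cylinder (138.59 mm²), the 11.5×18 cube at (1, 15.5) misses the remaining region (no effect) — area = 138.59 mm²; the 7×23.5 cube at (0.5, 5.5) contributes its full rectangle (area 164.50 mm²); Taking the first minus the rest: starting from the result so far (138.59 mm²), the 7×23.5 cube at (0.5, 5.5) partially overlaps it — only the 2.02 mm² overlap (of its 164.50 mm²) is removed, clipping the outline — area = 136.58 mm². At z = 11.4: the r=7 cylinder gives a regular 8-gon of circumradius 7 (constant along its height) (area = (8/2)·7.000²·sin(360°/8) = 138.59 mm²); the cube at (1, 15.5) is absent (z outside [-1.5, 11]); After the difference (first − rest): none of the subtracted shapes is present at this height, so the r=7 cylinder is unchanged — area = 138.59 mm²; the 7×23.5 cube at (0.5, 5.5) contributes its full rectangle (area 164.50 mm²); Subtracting the remaining from the first: starting from the result so far (138.59 mm²), the 7×23.5 cube at (0.5, 5.5) partially overlaps it — only the 2.02 mm² overlap (of its 164.50 mm²) is removed, clipping the outline — area = 136.58 mm². Checking containment: the cross-section at z = 11.4 is a subset of the cross-section at z = 8.4.

entirely on top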